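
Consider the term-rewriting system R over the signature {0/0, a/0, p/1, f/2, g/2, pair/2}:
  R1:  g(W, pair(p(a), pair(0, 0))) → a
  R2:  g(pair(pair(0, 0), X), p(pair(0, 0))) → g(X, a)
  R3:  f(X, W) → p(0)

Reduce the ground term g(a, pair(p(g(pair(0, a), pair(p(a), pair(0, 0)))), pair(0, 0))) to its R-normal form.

1. g(a, pair(p(g(pair(0, a), pair(p(a), pair(0, 0)))), pair(0, 0)))  →  g(a, pair(p(a), pair(0, 0)))   [R1 at 2.1.1]
2. g(a, pair(p(a), pair(0, 0)))  →  a   [R1 at ε]

a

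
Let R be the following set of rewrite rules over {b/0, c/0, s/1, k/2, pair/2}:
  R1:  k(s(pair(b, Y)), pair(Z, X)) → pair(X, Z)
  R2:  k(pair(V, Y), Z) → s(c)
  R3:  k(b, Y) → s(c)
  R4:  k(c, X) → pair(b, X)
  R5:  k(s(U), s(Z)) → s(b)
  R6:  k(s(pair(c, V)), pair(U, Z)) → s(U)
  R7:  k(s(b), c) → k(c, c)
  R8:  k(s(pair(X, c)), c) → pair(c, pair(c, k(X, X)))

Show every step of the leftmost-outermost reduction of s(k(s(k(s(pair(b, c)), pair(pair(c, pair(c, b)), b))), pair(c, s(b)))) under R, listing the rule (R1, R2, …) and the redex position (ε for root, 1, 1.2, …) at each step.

1. s(k(s(k(s(pair(b, c)), pair(pair(c, pair(c, b)), b))), pair(c, s(b))))  →  s(k(s(pair(b, pair(c, pair(c, b)))), pair(c, s(b))))   [R1 at 1.1.1]
2. s(k(s(pair(b, pair(c, pair(c, b)))), pair(c, s(b))))  →  s(pair(s(b), c))   [R1 at 1]

s(pair(s(b), c))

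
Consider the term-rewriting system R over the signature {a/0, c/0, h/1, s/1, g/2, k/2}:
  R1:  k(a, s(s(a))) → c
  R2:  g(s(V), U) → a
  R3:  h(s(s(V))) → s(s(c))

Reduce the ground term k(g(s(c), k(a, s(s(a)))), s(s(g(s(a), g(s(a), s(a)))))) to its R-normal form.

c

1. k(g(s(c), k(a, s(s(a)))), s(s(g(s(a), g(s(a), s(a))))))  →  k(a, s(s(g(s(a), g(s(a), s(a))))))   [R2 at 1]
2. k(a, s(s(g(s(a), g(s(a), s(a))))))  →  k(a, s(s(a)))   [R2 at 2.1.1]
3. k(a, s(s(a)))  →  c   [R1 at ε]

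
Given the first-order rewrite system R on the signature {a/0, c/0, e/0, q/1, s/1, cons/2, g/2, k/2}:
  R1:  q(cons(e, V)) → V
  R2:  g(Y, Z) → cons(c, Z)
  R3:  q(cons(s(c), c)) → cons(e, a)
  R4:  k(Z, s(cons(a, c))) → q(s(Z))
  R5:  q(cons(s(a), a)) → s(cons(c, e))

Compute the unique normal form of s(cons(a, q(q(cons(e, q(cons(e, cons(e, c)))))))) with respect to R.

1. s(cons(a, q(q(cons(e, q(cons(e, cons(e, c))))))))  →  s(cons(a, q(q(cons(e, cons(e, c))))))   [R1 at 1.2.1]
2. s(cons(a, q(q(cons(e, cons(e, c))))))  →  s(cons(a, q(cons(e, c))))   [R1 at 1.2.1]
3. s(cons(a, q(cons(e, c))))  →  s(cons(a, c))   [R1 at 1.2]

s(cons(a, c))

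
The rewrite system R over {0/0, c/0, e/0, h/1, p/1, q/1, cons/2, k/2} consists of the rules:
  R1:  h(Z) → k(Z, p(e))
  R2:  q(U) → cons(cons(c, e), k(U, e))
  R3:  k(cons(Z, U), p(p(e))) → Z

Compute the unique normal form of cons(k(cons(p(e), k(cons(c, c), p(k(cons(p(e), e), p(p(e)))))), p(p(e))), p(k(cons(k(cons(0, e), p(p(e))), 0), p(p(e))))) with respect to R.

cons(p(e), p(0))

1. cons(k(cons(p(e), k(cons(c, c), p(k(cons(p(e), e), p(p(e)))))), p(p(e))), p(k(cons(k(cons(0, e), p(p(e))), 0), p(p(e)))))  →  cons(p(e), p(k(cons(k(cons(0, e), p(p(e))), 0), p(p(e)))))   [R3 at 1]
2. cons(p(e), p(k(cons(k(cons(0, e), p(p(e))), 0), p(p(e)))))  →  cons(p(e), p(k(cons(0, e), p(p(e)))))   [R3 at 2.1]
3. cons(p(e), p(k(cons(0, e), p(p(e)))))  →  cons(p(e), p(0))   [R3 at 2.1]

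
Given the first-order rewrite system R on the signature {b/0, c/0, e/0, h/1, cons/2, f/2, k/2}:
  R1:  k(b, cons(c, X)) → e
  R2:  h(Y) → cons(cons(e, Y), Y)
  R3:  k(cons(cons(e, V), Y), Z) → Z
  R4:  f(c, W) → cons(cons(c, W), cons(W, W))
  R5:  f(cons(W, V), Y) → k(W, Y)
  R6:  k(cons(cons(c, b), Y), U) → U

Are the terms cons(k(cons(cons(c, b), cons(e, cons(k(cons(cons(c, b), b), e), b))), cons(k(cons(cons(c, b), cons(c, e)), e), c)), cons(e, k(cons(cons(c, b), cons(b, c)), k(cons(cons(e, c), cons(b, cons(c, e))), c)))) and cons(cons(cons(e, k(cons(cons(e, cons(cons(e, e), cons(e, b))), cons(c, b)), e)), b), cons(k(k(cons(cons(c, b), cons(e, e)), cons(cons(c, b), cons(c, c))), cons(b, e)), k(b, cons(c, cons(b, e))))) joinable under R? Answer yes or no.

Reduce t₁ = cons(k(cons(cons(c, b), cons(e, cons(k(cons(cons(c, b), b), e), b))), cons(k(cons(cons(c, b), cons(c, e)), e), c)), cons(e, k(cons(cons(c, b), cons(b, c)), k(cons(cons(e, c), cons(b, cons(c, e))), c)))):
1. cons(k(cons(cons(c, b), cons(e, cons(k(cons(cons(c, b), b), e), b))), cons(k(cons(cons(c, b), cons(c, e)), e), c)), cons(e, k(cons(cons(c, b), cons(b, c)), k(cons(cons(e, c), cons(b, cons(c, e))), c))))  →  cons(cons(k(cons(cons(c, b), cons(c, e)), e), c), cons(e, k(cons(cons(c, b), cons(b, c)), k(cons(cons(e, c), cons(b, cons(c, e))), c))))   [R6 at 1]
2. cons(cons(k(cons(cons(c, b), cons(c, e)), e), c), cons(e, k(cons(cons(c, b), cons(b, c)), k(cons(cons(e, c), cons(b, cons(c, e))), c))))  →  cons(cons(e, c), cons(e, k(cons(cons(c, b), cons(b, c)), k(cons(cons(e, c), cons(b, cons(c, e))), c))))   [R6 at 1.1]
3. cons(cons(e, c), cons(e, k(cons(cons(c, b), cons(b, c)), k(cons(cons(e, c), cons(b, cons(c, e))), c))))  →  cons(cons(e, c), cons(e, k(cons(cons(e, c), cons(b, cons(c, e))), c)))   [R6 at 2.2]
4. cons(cons(e, c), cons(e, k(cons(cons(e, c), cons(b, cons(c, e))), c)))  →  cons(cons(e, c), cons(e, c))   [R3 at 2.2]

Reduce t₂ = cons(cons(cons(e, k(cons(cons(e, cons(cons(e, e), cons(e, b))), cons(c, b)), e)), b), cons(k(k(cons(cons(c, b), cons(e, e)), cons(cons(c, b), cons(c, c))), cons(b, e)), k(b, cons(c, cons(b, e))))):
1. cons(cons(cons(e, k(cons(cons(e, cons(cons(e, e), cons(e, b))), cons(c, b)), e)), b), cons(k(k(cons(cons(c, b), cons(e, e)), cons(cons(c, b), cons(c, c))), cons(b, e)), k(b, cons(c, cons(b, e)))))  →  cons(cons(cons(e, e), b), cons(k(k(cons(cons(c, b), cons(e, e)), cons(cons(c, b), cons(c, c))), cons(b, e)), k(b, cons(c, cons(b, e)))))   [R3 at 1.1.2]
2. cons(cons(cons(e, e), b), cons(k(k(cons(cons(c, b), cons(e, e)), cons(cons(c, b), cons(c, c))), cons(b, e)), k(b, cons(c, cons(b, e)))))  →  cons(cons(cons(e, e), b), cons(k(cons(cons(c, b), cons(c, c)), cons(b, e)), k(b, cons(c, cons(b, e)))))   [R6 at 2.1.1]
3. cons(cons(cons(e, e), b), cons(k(cons(cons(c, b), cons(c, c)), cons(b, e)), k(b, cons(c, cons(b, e)))))  →  cons(cons(cons(e, e), b), cons(cons(b, e), k(b, cons(c, cons(b, e)))))   [R6 at 2.1]
4. cons(cons(cons(e, e), b), cons(cons(b, e), k(b, cons(c, cons(b, e)))))  →  cons(cons(cons(e, e), b), cons(cons(b, e), e))   [R1 at 2.2]

no — NF(t₁) = cons(cons(e, c), cons(e, c)), NF(t₂) = cons(cons(cons(e, e), b), cons(cons(b, e), e))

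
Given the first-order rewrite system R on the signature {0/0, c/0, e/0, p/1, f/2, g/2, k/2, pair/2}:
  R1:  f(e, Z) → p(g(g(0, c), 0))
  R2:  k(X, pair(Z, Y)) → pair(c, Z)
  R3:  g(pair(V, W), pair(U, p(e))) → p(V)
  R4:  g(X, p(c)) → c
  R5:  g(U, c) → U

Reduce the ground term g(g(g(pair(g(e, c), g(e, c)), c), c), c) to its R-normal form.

1. g(g(g(pair(g(e, c), g(e, c)), c), c), c)  →  g(g(pair(g(e, c), g(e, c)), c), c)   [R5 at ε]
2. g(g(pair(g(e, c), g(e, c)), c), c)  →  g(pair(g(e, c), g(e, c)), c)   [R5 at ε]
3. g(pair(g(e, c), g(e, c)), c)  →  pair(g(e, c), g(e, c))   [R5 at ε]
4. pair(g(e, c), g(e, c))  →  pair(e, g(e, c))   [R5 at 1]
5. pair(e, g(e, c))  →  pair(e, e)   [R5 at 2]

pair(e, e)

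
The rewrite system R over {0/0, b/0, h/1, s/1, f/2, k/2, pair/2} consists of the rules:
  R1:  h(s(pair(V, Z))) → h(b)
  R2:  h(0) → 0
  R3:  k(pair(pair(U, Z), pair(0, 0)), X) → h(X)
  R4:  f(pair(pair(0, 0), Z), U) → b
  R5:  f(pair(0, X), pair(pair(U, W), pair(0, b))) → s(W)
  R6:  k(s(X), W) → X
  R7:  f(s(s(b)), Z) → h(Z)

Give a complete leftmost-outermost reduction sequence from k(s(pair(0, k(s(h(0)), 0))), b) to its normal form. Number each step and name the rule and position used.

pair(0, 0)

1. k(s(pair(0, k(s(h(0)), 0))), b)  →  pair(0, k(s(h(0)), 0))   [R6 at ε]
2. pair(0, k(s(h(0)), 0))  →  pair(0, h(0))   [R6 at 2]
3. pair(0, h(0))  →  pair(0, 0)   [R2 at 2]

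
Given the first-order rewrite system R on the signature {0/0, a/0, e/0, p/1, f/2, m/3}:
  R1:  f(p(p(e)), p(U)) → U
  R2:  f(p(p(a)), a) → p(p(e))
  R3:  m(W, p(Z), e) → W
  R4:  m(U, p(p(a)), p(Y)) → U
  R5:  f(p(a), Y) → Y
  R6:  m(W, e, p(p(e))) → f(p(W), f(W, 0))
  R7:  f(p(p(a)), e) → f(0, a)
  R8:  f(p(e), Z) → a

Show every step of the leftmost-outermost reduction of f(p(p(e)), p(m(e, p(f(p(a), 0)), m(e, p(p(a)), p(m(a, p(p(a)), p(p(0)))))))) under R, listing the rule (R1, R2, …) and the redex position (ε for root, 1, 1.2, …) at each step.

1. f(p(p(e)), p(m(e, p(f(p(a), 0)), m(e, p(p(a)), p(m(a, p(p(a)), p(p(0))))))))  →  m(e, p(f(p(a), 0)), m(e, p(p(a)), p(m(a, p(p(a)), p(p(0))))))   [R1 at ε]
2. m(e, p(f(p(a), 0)), m(e, p(p(a)), p(m(a, p(p(a)), p(p(0))))))  →  m(e, p(0), m(e, p(p(a)), p(m(a, p(p(a)), p(p(0))))))   [R5 at 2.1]
3. m(e, p(0), m(e, p(p(a)), p(m(a, p(p(a)), p(p(0))))))  →  m(e, p(0), e)   [R4 at 3]
4. m(e, p(0), e)  →  e   [R3 at ε]

e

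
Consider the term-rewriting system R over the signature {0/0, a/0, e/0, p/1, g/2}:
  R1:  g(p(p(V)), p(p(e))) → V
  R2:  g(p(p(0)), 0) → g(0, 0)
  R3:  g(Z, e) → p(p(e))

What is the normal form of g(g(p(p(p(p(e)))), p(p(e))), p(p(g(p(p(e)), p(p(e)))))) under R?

1. g(g(p(p(p(p(e)))), p(p(e))), p(p(g(p(p(e)), p(p(e))))))  →  g(p(p(e)), p(p(g(p(p(e)), p(p(e))))))   [R1 at 1]
2. g(p(p(e)), p(p(g(p(p(e)), p(p(e))))))  →  g(p(p(e)), p(p(e)))   [R1 at 2.1.1]
3. g(p(p(e)), p(p(e)))  →  e   [R1 at ε]

e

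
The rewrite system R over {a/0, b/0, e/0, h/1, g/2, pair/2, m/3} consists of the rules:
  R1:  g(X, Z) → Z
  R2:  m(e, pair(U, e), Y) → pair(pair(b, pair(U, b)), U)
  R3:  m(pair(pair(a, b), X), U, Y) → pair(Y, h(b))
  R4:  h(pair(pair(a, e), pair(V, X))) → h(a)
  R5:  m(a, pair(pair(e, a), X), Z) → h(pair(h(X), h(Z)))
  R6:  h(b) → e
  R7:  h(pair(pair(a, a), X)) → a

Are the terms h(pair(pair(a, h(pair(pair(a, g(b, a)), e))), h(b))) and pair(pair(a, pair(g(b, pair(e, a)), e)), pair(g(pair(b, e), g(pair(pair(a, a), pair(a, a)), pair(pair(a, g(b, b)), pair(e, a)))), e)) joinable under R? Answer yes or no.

no — NF(t₁) = a, NF(t₂) = pair(pair(a, pair(pair(e, a), e)), pair(pair(pair(a, b), pair(e, a)), e))

Reduce t₁ = h(pair(pair(a, h(pair(pair(a, g(b, a)), e))), h(b))):
1. h(pair(pair(a, h(pair(pair(a, g(b, a)), e))), h(b)))  →  h(pair(pair(a, h(pair(pair(a, a), e))), h(b)))   [R1 at 1.1.2.1.1.2]
2. h(pair(pair(a, h(pair(pair(a, a), e))), h(b)))  →  h(pair(pair(a, a), h(b)))   [R7 at 1.1.2]
3. h(pair(pair(a, a), h(b)))  →  a   [R7 at ε]

Reduce t₂ = pair(pair(a, pair(g(b, pair(e, a)), e)), pair(g(pair(b, e), g(pair(pair(a, a), pair(a, a)), pair(pair(a, g(b, b)), pair(e, a)))), e)):
1. pair(pair(a, pair(g(b, pair(e, a)), e)), pair(g(pair(b, e), g(pair(pair(a, a), pair(a, a)), pair(pair(a, g(b, b)), pair(e, a)))), e))  →  pair(pair(a, pair(pair(e, a), e)), pair(g(pair(b, e), g(pair(pair(a, a), pair(a, a)), pair(pair(a, g(b, b)), pair(e, a)))), e))   [R1 at 1.2.1]
2. pair(pair(a, pair(pair(e, a), e)), pair(g(pair(b, e), g(pair(pair(a, a), pair(a, a)), pair(pair(a, g(b, b)), pair(e, a)))), e))  →  pair(pair(a, pair(pair(e, a), e)), pair(g(pair(pair(a, a), pair(a, a)), pair(pair(a, g(b, b)), pair(e, a))), e))   [R1 at 2.1]
3. pair(pair(a, pair(pair(e, a), e)), pair(g(pair(pair(a, a), pair(a, a)), pair(pair(a, g(b, b)), pair(e, a))), e))  →  pair(pair(a, pair(pair(e, a), e)), pair(pair(pair(a, g(b, b)), pair(e, a)), e))   [R1 at 2.1]
4. pair(pair(a, pair(pair(e, a), e)), pair(pair(pair(a, g(b, b)), pair(e, a)), e))  →  pair(pair(a, pair(pair(e, a), e)), pair(pair(pair(a, b), pair(e, a)), e))   [R1 at 2.1.1.2]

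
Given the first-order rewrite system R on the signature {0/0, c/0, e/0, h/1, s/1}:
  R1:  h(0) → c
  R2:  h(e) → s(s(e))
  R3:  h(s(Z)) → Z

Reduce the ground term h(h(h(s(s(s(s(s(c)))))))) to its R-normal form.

s(s(c))

1. h(h(h(s(s(s(s(s(c))))))))  →  h(h(s(s(s(s(c))))))   [R3 at 1.1]
2. h(h(s(s(s(s(c))))))  →  h(s(s(s(c))))   [R3 at 1]
3. h(s(s(s(c))))  →  s(s(c))   [R3 at ε]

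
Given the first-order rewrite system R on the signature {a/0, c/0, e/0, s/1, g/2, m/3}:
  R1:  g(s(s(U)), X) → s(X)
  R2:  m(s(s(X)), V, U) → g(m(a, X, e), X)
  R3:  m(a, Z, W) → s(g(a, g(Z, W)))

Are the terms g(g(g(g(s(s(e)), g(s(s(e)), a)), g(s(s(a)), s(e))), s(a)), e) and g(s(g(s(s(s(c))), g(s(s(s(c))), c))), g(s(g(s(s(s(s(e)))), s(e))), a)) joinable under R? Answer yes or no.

no — NF(t₁) = s(e), NF(t₂) = s(s(a))

Reduce t₁ = g(g(g(g(s(s(e)), g(s(s(e)), a)), g(s(s(a)), s(e))), s(a)), e):
1. g(g(g(g(s(s(e)), g(s(s(e)), a)), g(s(s(a)), s(e))), s(a)), e)  →  g(g(g(s(g(s(s(e)), a)), g(s(s(a)), s(e))), s(a)), e)   [R1 at 1.1.1]
2. g(g(g(s(g(s(s(e)), a)), g(s(s(a)), s(e))), s(a)), e)  →  g(g(g(s(s(a)), g(s(s(a)), s(e))), s(a)), e)   [R1 at 1.1.1.1]
3. g(g(g(s(s(a)), g(s(s(a)), s(e))), s(a)), e)  →  g(g(s(g(s(s(a)), s(e))), s(a)), e)   [R1 at 1.1]
4. g(g(s(g(s(s(a)), s(e))), s(a)), e)  →  g(g(s(s(s(e))), s(a)), e)   [R1 at 1.1.1]
5. g(g(s(s(s(e))), s(a)), e)  →  g(s(s(a)), e)   [R1 at 1]
6. g(s(s(a)), e)  →  s(e)   [R1 at ε]

Reduce t₂ = g(s(g(s(s(s(c))), g(s(s(s(c))), c))), g(s(g(s(s(s(s(e)))), s(e))), a)):
1. g(s(g(s(s(s(c))), g(s(s(s(c))), c))), g(s(g(s(s(s(s(e)))), s(e))), a))  →  g(s(s(g(s(s(s(c))), c))), g(s(g(s(s(s(s(e)))), s(e))), a))   [R1 at 1.1]
2. g(s(s(g(s(s(s(c))), c))), g(s(g(s(s(s(s(e)))), s(e))), a))  →  s(g(s(g(s(s(s(s(e)))), s(e))), a))   [R1 at ε]
3. s(g(s(g(s(s(s(s(e)))), s(e))), a))  →  s(g(s(s(s(e))), a))   [R1 at 1.1.1]
4. s(g(s(s(s(e))), a))  →  s(s(a))   [R1 at 1]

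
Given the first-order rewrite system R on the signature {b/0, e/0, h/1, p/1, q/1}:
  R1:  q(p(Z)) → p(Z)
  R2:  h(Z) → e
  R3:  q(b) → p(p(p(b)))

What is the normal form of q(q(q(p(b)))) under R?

p(b)

1. q(q(q(p(b))))  →  q(q(p(b)))   [R1 at 1.1]
2. q(q(p(b)))  →  q(p(b))   [R1 at 1]
3. q(p(b))  →  p(b)   [R1 at ε]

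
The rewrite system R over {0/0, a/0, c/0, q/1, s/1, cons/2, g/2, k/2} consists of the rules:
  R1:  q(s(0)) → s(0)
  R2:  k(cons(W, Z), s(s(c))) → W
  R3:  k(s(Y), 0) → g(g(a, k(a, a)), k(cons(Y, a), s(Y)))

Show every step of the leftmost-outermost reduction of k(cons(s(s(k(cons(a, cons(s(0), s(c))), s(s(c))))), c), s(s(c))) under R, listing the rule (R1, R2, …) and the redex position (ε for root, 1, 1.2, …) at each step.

s(s(a))

1. k(cons(s(s(k(cons(a, cons(s(0), s(c))), s(s(c))))), c), s(s(c)))  →  s(s(k(cons(a, cons(s(0), s(c))), s(s(c)))))   [R2 at ε]
2. s(s(k(cons(a, cons(s(0), s(c))), s(s(c)))))  →  s(s(a))   [R2 at 1.1]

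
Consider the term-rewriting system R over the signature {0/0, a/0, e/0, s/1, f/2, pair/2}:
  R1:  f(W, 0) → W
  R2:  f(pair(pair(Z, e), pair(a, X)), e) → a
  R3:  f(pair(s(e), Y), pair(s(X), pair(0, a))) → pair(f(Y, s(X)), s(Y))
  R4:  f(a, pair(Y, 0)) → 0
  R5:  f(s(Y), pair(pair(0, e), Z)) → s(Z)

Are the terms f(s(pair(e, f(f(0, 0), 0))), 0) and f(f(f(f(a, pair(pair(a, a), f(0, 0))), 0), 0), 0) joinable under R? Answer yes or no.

Reduce t₁ = f(s(pair(e, f(f(0, 0), 0))), 0):
1. f(s(pair(e, f(f(0, 0), 0))), 0)  →  s(pair(e, f(f(0, 0), 0)))   [R1 at ε]
2. s(pair(e, f(f(0, 0), 0)))  →  s(pair(e, f(0, 0)))   [R1 at 1.2]
3. s(pair(e, f(0, 0)))  →  s(pair(e, 0))   [R1 at 1.2]

Reduce t₂ = f(f(f(f(a, pair(pair(a, a), f(0, 0))), 0), 0), 0):
1. f(f(f(f(a, pair(pair(a, a), f(0, 0))), 0), 0), 0)  →  f(f(f(a, pair(pair(a, a), f(0, 0))), 0), 0)   [R1 at ε]
2. f(f(f(a, pair(pair(a, a), f(0, 0))), 0), 0)  →  f(f(a, pair(pair(a, a), f(0, 0))), 0)   [R1 at ε]
3. f(f(a, pair(pair(a, a), f(0, 0))), 0)  →  f(a, pair(pair(a, a), f(0, 0)))   [R1 at ε]
4. f(a, pair(pair(a, a), f(0, 0)))  →  f(a, pair(pair(a, a), 0))   [R1 at 2.2]
5. f(a, pair(pair(a, a), 0))  →  0   [R4 at ε]

no — NF(t₁) = s(pair(e, 0)), NF(t₂) = 0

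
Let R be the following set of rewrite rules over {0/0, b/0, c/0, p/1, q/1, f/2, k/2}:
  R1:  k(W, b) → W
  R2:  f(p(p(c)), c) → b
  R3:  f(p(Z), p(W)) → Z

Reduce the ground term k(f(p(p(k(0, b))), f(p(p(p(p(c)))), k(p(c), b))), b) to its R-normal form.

1. k(f(p(p(k(0, b))), f(p(p(p(p(c)))), k(p(c), b))), b)  →  f(p(p(k(0, b))), f(p(p(p(p(c)))), k(p(c), b)))   [R1 at ε]
2. f(p(p(k(0, b))), f(p(p(p(p(c)))), k(p(c), b)))  →  f(p(p(0)), f(p(p(p(p(c)))), k(p(c), b)))   [R1 at 1.1.1]
3. f(p(p(0)), f(p(p(p(p(c)))), k(p(c), b)))  →  f(p(p(0)), f(p(p(p(p(c)))), p(c)))   [R1 at 2.2]
4. f(p(p(0)), f(p(p(p(p(c)))), p(c)))  →  f(p(p(0)), p(p(p(c))))   [R3 at 2]
5. f(p(p(0)), p(p(p(c))))  →  p(0)   [R3 at ε]

p(0)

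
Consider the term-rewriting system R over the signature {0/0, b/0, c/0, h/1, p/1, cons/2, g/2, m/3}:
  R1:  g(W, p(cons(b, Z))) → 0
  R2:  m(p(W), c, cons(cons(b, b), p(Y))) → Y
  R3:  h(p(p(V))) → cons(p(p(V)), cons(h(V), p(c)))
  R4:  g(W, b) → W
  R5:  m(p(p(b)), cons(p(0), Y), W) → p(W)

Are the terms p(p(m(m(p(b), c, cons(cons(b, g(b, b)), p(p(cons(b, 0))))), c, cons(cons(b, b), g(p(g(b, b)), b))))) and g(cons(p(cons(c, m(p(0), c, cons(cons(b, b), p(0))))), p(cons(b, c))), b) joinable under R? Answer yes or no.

no — NF(t₁) = p(p(b)), NF(t₂) = cons(p(cons(c, 0)), p(cons(b, c)))

Reduce t₁ = p(p(m(m(p(b), c, cons(cons(b, g(b, b)), p(p(cons(b, 0))))), c, cons(cons(b, b), g(p(g(b, b)), b))))):
1. p(p(m(m(p(b), c, cons(cons(b, g(b, b)), p(p(cons(b, 0))))), c, cons(cons(b, b), g(p(g(b, b)), b)))))  →  p(p(m(m(p(b), c, cons(cons(b, b), p(p(cons(b, 0))))), c, cons(cons(b, b), g(p(g(b, b)), b)))))   [R4 at 1.1.1.3.1.2]
2. p(p(m(m(p(b), c, cons(cons(b, b), p(p(cons(b, 0))))), c, cons(cons(b, b), g(p(g(b, b)), b)))))  →  p(p(m(p(cons(b, 0)), c, cons(cons(b, b), g(p(g(b, b)), b)))))   [R2 at 1.1.1]
3. p(p(m(p(cons(b, 0)), c, cons(cons(b, b), g(p(g(b, b)), b)))))  →  p(p(m(p(cons(b, 0)), c, cons(cons(b, b), p(g(b, b))))))   [R4 at 1.1.3.2]
4. p(p(m(p(cons(b, 0)), c, cons(cons(b, b), p(g(b, b))))))  →  p(p(g(b, b)))   [R2 at 1.1]
5. p(p(g(b, b)))  →  p(p(b))   [R4 at 1.1]

Reduce t₂ = g(cons(p(cons(c, m(p(0), c, cons(cons(b, b), p(0))))), p(cons(b, c))), b):
1. g(cons(p(cons(c, m(p(0), c, cons(cons(b, b), p(0))))), p(cons(b, c))), b)  →  cons(p(cons(c, m(p(0), c, cons(cons(b, b), p(0))))), p(cons(b, c)))   [R4 at ε]
2. cons(p(cons(c, m(p(0), c, cons(cons(b, b), p(0))))), p(cons(b, c)))  →  cons(p(cons(c, 0)), p(cons(b, c)))   [R2 at 1.1.2]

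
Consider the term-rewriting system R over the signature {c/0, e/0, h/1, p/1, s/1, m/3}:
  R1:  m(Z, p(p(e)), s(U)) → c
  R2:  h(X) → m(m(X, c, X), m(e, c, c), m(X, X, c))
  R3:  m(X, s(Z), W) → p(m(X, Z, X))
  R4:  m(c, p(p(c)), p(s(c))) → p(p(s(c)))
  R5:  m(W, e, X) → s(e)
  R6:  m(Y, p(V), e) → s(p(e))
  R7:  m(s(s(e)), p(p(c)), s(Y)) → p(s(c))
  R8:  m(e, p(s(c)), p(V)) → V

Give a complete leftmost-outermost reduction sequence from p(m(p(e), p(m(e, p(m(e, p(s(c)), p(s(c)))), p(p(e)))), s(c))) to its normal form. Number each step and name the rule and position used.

1. p(m(p(e), p(m(e, p(m(e, p(s(c)), p(s(c)))), p(p(e)))), s(c)))  →  p(m(p(e), p(m(e, p(s(c)), p(p(e)))), s(c)))   [R8 at 1.2.1.2.1]
2. p(m(p(e), p(m(e, p(s(c)), p(p(e)))), s(c)))  →  p(m(p(e), p(p(e)), s(c)))   [R8 at 1.2.1]
3. p(m(p(e), p(p(e)), s(c)))  →  p(c)   [R1 at 1]

p(c)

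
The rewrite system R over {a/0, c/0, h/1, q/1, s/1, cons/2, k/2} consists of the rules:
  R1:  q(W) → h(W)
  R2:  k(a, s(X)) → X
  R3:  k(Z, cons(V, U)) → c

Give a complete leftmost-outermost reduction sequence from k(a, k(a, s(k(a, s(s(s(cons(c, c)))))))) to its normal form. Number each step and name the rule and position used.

s(cons(c, c))

1. k(a, k(a, s(k(a, s(s(s(cons(c, c))))))))  →  k(a, k(a, s(s(s(cons(c, c))))))   [R2 at 2]
2. k(a, k(a, s(s(s(cons(c, c))))))  →  k(a, s(s(cons(c, c))))   [R2 at 2]
3. k(a, s(s(cons(c, c))))  →  s(cons(c, c))   [R2 at ε]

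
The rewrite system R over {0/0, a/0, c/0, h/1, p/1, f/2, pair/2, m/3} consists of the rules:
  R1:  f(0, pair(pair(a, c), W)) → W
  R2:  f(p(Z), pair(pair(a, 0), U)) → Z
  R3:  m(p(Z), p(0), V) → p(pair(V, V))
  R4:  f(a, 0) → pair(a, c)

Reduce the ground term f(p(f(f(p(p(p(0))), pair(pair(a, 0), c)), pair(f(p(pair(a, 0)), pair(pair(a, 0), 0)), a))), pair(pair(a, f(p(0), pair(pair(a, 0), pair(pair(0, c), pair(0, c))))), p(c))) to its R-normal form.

p(0)

1. f(p(f(f(p(p(p(0))), pair(pair(a, 0), c)), pair(f(p(pair(a, 0)), pair(pair(a, 0), 0)), a))), pair(pair(a, f(p(0), pair(pair(a, 0), pair(pair(0, c), pair(0, c))))), p(c)))  →  f(p(f(p(p(0)), pair(f(p(pair(a, 0)), pair(pair(a, 0), 0)), a))), pair(pair(a, f(p(0), pair(pair(a, 0), pair(pair(0, c), pair(0, c))))), p(c)))   [R2 at 1.1.1]
2. f(p(f(p(p(0)), pair(f(p(pair(a, 0)), pair(pair(a, 0), 0)), a))), pair(pair(a, f(p(0), pair(pair(a, 0), pair(pair(0, c), pair(0, c))))), p(c)))  →  f(p(f(p(p(0)), pair(pair(a, 0), a))), pair(pair(a, f(p(0), pair(pair(a, 0), pair(pair(0, c), pair(0, c))))), p(c)))   [R2 at 1.1.2.1]
3. f(p(f(p(p(0)), pair(pair(a, 0), a))), pair(pair(a, f(p(0), pair(pair(a, 0), pair(pair(0, c), pair(0, c))))), p(c)))  →  f(p(p(0)), pair(pair(a, f(p(0), pair(pair(a, 0), pair(pair(0, c), pair(0, c))))), p(c)))   [R2 at 1.1]
4. f(p(p(0)), pair(pair(a, f(p(0), pair(pair(a, 0), pair(pair(0, c), pair(0, c))))), p(c)))  →  f(p(p(0)), pair(pair(a, 0), p(c)))   [R2 at 2.1.2]
5. f(p(p(0)), pair(pair(a, 0), p(c)))  →  p(0)   [R2 at ε]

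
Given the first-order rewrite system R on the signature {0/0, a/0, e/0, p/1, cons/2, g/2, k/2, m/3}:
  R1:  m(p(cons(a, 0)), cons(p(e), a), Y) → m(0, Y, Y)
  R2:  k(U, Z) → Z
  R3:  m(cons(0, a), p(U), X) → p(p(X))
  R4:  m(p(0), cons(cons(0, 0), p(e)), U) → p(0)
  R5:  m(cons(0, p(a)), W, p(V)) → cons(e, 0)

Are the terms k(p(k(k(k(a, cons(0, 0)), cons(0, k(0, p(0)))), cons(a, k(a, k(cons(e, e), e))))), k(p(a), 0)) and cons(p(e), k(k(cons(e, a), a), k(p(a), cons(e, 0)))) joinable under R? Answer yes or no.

no — NF(t₁) = 0, NF(t₂) = cons(p(e), cons(e, 0))

Reduce t₁ = k(p(k(k(k(a, cons(0, 0)), cons(0, k(0, p(0)))), cons(a, k(a, k(cons(e, e), e))))), k(p(a), 0)):
1. k(p(k(k(k(a, cons(0, 0)), cons(0, k(0, p(0)))), cons(a, k(a, k(cons(e, e), e))))), k(p(a), 0))  →  k(p(a), 0)   [R2 at ε]
2. k(p(a), 0)  →  0   [R2 at ε]

Reduce t₂ = cons(p(e), k(k(cons(e, a), a), k(p(a), cons(e, 0)))):
1. cons(p(e), k(k(cons(e, a), a), k(p(a), cons(e, 0))))  →  cons(p(e), k(p(a), cons(e, 0)))   [R2 at 2]
2. cons(p(e), k(p(a), cons(e, 0)))  →  cons(p(e), cons(e, 0))   [R2 at 2]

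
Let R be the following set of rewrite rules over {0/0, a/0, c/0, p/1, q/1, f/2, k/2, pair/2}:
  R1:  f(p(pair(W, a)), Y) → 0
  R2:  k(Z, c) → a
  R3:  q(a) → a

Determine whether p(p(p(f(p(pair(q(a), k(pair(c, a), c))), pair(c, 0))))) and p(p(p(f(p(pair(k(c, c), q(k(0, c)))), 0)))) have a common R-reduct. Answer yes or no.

yes — NF(t₁) = p(p(p(0))), NF(t₂) = p(p(p(0)))

Reduce t₁ = p(p(p(f(p(pair(q(a), k(pair(c, a), c))), pair(c, 0))))):
1. p(p(p(f(p(pair(q(a), k(pair(c, a), c))), pair(c, 0)))))  →  p(p(p(f(p(pair(a, k(pair(c, a), c))), pair(c, 0)))))   [R3 at 1.1.1.1.1.1]
2. p(p(p(f(p(pair(a, k(pair(c, a), c))), pair(c, 0)))))  →  p(p(p(f(p(pair(a, a)), pair(c, 0)))))   [R2 at 1.1.1.1.1.2]
3. p(p(p(f(p(pair(a, a)), pair(c, 0)))))  →  p(p(p(0)))   [R1 at 1.1.1]

Reduce t₂ = p(p(p(f(p(pair(k(c, c), q(k(0, c)))), 0)))):
1. p(p(p(f(p(pair(k(c, c), q(k(0, c)))), 0))))  →  p(p(p(f(p(pair(a, q(k(0, c)))), 0))))   [R2 at 1.1.1.1.1.1]
2. p(p(p(f(p(pair(a, q(k(0, c)))), 0))))  →  p(p(p(f(p(pair(a, q(a))), 0))))   [R2 at 1.1.1.1.1.2.1]
3. p(p(p(f(p(pair(a, q(a))), 0))))  →  p(p(p(f(p(pair(a, a)), 0))))   [R3 at 1.1.1.1.1.2]
4. p(p(p(f(p(pair(a, a)), 0))))  →  p(p(p(0)))   [R1 at 1.1.1]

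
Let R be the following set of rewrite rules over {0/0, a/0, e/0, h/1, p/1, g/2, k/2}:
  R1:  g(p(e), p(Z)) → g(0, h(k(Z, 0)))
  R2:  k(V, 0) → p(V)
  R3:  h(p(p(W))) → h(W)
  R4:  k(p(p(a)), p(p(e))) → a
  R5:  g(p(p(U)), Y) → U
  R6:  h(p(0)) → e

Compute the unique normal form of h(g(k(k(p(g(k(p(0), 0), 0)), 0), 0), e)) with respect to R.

1. h(g(k(k(p(g(k(p(0), 0), 0)), 0), 0), e))  →  h(g(p(k(p(g(k(p(0), 0), 0)), 0)), e))   [R2 at 1.1]
2. h(g(p(k(p(g(k(p(0), 0), 0)), 0)), e))  →  h(g(p(p(p(g(k(p(0), 0), 0)))), e))   [R2 at 1.1.1]
3. h(g(p(p(p(g(k(p(0), 0), 0)))), e))  →  h(p(g(k(p(0), 0), 0)))   [R5 at 1]
4. h(p(g(k(p(0), 0), 0)))  →  h(p(g(p(p(0)), 0)))   [R2 at 1.1.1]
5. h(p(g(p(p(0)), 0)))  →  h(p(0))   [R5 at 1.1]
6. h(p(0))  →  e   [R6 at ε]

e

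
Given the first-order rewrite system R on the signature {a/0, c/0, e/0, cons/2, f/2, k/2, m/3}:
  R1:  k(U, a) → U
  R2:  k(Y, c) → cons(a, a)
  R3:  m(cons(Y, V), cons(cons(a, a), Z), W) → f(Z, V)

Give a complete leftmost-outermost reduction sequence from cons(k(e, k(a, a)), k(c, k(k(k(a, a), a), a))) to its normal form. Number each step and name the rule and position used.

1. cons(k(e, k(a, a)), k(c, k(k(k(a, a), a), a)))  →  cons(k(e, a), k(c, k(k(k(a, a), a), a)))   [R1 at 1.2]
2. cons(k(e, a), k(c, k(k(k(a, a), a), a)))  →  cons(e, k(c, k(k(k(a, a), a), a)))   [R1 at 1]
3. cons(e, k(c, k(k(k(a, a), a), a)))  →  cons(e, k(c, k(k(a, a), a)))   [R1 at 2.2]
4. cons(e, k(c, k(k(a, a), a)))  →  cons(e, k(c, k(a, a)))   [R1 at 2.2]
5. cons(e, k(c, k(a, a)))  →  cons(e, k(c, a))   [R1 at 2.2]
6. cons(e, k(c, a))  →  cons(e, c)   [R1 at 2]

cons(e, c)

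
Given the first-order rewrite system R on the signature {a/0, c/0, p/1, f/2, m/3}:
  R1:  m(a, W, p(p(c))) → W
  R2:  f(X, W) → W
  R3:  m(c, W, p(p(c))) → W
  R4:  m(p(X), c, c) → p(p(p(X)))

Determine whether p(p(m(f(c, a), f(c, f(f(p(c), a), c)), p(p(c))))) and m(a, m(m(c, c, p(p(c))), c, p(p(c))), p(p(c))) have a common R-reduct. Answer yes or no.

no — NF(t₁) = p(p(c)), NF(t₂) = c

Reduce t₁ = p(p(m(f(c, a), f(c, f(f(p(c), a), c)), p(p(c))))):
1. p(p(m(f(c, a), f(c, f(f(p(c), a), c)), p(p(c)))))  →  p(p(m(a, f(c, f(f(p(c), a), c)), p(p(c)))))   [R2 at 1.1.1]
2. p(p(m(a, f(c, f(f(p(c), a), c)), p(p(c)))))  →  p(p(f(c, f(f(p(c), a), c))))   [R1 at 1.1]
3. p(p(f(c, f(f(p(c), a), c))))  →  p(p(f(f(p(c), a), c)))   [R2 at 1.1]
4. p(p(f(f(p(c), a), c)))  →  p(p(c))   [R2 at 1.1]

Reduce t₂ = m(a, m(m(c, c, p(p(c))), c, p(p(c))), p(p(c))):
1. m(a, m(m(c, c, p(p(c))), c, p(p(c))), p(p(c)))  →  m(m(c, c, p(p(c))), c, p(p(c)))   [R1 at ε]
2. m(m(c, c, p(p(c))), c, p(p(c)))  →  m(c, c, p(p(c)))   [R3 at 1]
3. m(c, c, p(p(c)))  →  c   [R3 at ε]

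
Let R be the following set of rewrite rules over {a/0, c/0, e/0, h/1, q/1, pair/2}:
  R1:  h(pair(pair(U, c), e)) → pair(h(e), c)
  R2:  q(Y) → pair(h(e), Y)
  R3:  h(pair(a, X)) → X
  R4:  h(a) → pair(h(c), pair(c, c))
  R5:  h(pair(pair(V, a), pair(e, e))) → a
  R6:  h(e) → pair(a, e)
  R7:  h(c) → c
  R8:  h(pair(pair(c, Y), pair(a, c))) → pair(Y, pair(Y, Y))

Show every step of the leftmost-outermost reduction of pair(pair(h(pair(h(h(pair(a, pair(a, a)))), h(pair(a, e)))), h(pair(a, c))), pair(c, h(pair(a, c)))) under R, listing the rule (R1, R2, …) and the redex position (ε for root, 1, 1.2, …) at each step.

pair(pair(e, c), pair(c, c))

1. pair(pair(h(pair(h(h(pair(a, pair(a, a)))), h(pair(a, e)))), h(pair(a, c))), pair(c, h(pair(a, c))))  →  pair(pair(h(pair(h(pair(a, a)), h(pair(a, e)))), h(pair(a, c))), pair(c, h(pair(a, c))))   [R3 at 1.1.1.1.1]
2. pair(pair(h(pair(h(pair(a, a)), h(pair(a, e)))), h(pair(a, c))), pair(c, h(pair(a, c))))  →  pair(pair(h(pair(a, h(pair(a, e)))), h(pair(a, c))), pair(c, h(pair(a, c))))   [R3 at 1.1.1.1]
3. pair(pair(h(pair(a, h(pair(a, e)))), h(pair(a, c))), pair(c, h(pair(a, c))))  →  pair(pair(h(pair(a, e)), h(pair(a, c))), pair(c, h(pair(a, c))))   [R3 at 1.1]
4. pair(pair(h(pair(a, e)), h(pair(a, c))), pair(c, h(pair(a, c))))  →  pair(pair(e, h(pair(a, c))), pair(c, h(pair(a, c))))   [R3 at 1.1]
5. pair(pair(e, h(pair(a, c))), pair(c, h(pair(a, c))))  →  pair(pair(e, c), pair(c, h(pair(a, c))))   [R3 at 1.2]
6. pair(pair(e, c), pair(c, h(pair(a, c))))  →  pair(pair(e, c), pair(c, c))   [R3 at 2.2]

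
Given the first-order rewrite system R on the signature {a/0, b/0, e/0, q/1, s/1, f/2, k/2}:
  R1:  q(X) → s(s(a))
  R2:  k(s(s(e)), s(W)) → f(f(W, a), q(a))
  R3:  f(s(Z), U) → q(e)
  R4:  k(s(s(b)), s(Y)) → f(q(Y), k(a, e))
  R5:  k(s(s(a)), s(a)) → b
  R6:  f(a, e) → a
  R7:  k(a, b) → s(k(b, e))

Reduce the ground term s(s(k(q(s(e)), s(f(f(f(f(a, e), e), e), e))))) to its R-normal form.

s(s(b))

1. s(s(k(q(s(e)), s(f(f(f(f(a, e), e), e), e)))))  →  s(s(k(s(s(a)), s(f(f(f(f(a, e), e), e), e)))))   [R1 at 1.1.1]
2. s(s(k(s(s(a)), s(f(f(f(f(a, e), e), e), e)))))  →  s(s(k(s(s(a)), s(f(f(f(a, e), e), e)))))   [R6 at 1.1.2.1.1.1.1]
3. s(s(k(s(s(a)), s(f(f(f(a, e), e), e)))))  →  s(s(k(s(s(a)), s(f(f(a, e), e)))))   [R6 at 1.1.2.1.1.1]
4. s(s(k(s(s(a)), s(f(f(a, e), e)))))  →  s(s(k(s(s(a)), s(f(a, e)))))   [R6 at 1.1.2.1.1]
5. s(s(k(s(s(a)), s(f(a, e)))))  →  s(s(k(s(s(a)), s(a))))   [R6 at 1.1.2.1]
6. s(s(k(s(s(a)), s(a))))  →  s(s(b))   [R5 at 1.1]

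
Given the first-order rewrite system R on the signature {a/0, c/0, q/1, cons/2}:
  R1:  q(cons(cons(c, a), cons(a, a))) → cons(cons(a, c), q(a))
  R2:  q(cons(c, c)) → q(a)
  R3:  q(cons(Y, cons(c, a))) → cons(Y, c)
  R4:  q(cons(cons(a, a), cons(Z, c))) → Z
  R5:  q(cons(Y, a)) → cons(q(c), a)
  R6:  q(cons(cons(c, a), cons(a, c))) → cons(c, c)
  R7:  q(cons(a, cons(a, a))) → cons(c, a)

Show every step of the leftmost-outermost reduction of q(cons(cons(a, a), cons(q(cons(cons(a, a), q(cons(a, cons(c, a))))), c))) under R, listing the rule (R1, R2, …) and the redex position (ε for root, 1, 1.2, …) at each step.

a

1. q(cons(cons(a, a), cons(q(cons(cons(a, a), q(cons(a, cons(c, a))))), c)))  →  q(cons(cons(a, a), q(cons(a, cons(c, a)))))   [R4 at ε]
2. q(cons(cons(a, a), q(cons(a, cons(c, a)))))  →  q(cons(cons(a, a), cons(a, c)))   [R3 at 1.2]
3. q(cons(cons(a, a), cons(a, c)))  →  a   [R4 at ε]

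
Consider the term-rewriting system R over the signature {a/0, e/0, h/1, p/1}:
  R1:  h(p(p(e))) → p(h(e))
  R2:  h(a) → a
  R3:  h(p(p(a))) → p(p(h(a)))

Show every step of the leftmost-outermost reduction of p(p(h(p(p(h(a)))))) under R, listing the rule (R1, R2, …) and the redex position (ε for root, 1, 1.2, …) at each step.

1. p(p(h(p(p(h(a))))))  →  p(p(h(p(p(a)))))   [R2 at 1.1.1.1.1]
2. p(p(h(p(p(a)))))  →  p(p(p(p(h(a)))))   [R3 at 1.1]
3. p(p(p(p(h(a)))))  →  p(p(p(p(a))))   [R2 at 1.1.1.1]

p(p(p(p(a))))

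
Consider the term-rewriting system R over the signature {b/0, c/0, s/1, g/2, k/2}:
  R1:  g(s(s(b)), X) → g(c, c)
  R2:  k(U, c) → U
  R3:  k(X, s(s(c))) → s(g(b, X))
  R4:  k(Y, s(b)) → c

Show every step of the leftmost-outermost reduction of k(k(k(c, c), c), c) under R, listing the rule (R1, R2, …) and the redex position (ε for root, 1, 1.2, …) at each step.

1. k(k(k(c, c), c), c)  →  k(k(c, c), c)   [R2 at ε]
2. k(k(c, c), c)  →  k(c, c)   [R2 at ε]
3. k(c, c)  →  c   [R2 at ε]

c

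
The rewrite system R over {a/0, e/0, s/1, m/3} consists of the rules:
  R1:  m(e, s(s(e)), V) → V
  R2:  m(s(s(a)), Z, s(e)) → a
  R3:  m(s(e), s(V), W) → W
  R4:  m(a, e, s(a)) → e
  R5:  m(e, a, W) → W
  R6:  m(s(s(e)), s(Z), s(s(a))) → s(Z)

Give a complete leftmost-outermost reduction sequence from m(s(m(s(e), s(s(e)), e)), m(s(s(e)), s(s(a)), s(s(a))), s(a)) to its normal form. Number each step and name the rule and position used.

1. m(s(m(s(e), s(s(e)), e)), m(s(s(e)), s(s(a)), s(s(a))), s(a))  →  m(s(e), m(s(s(e)), s(s(a)), s(s(a))), s(a))   [R3 at 1.1]
2. m(s(e), m(s(s(e)), s(s(a)), s(s(a))), s(a))  →  m(s(e), s(s(a)), s(a))   [R6 at 2]
3. m(s(e), s(s(a)), s(a))  →  s(a)   [R3 at ε]

s(a)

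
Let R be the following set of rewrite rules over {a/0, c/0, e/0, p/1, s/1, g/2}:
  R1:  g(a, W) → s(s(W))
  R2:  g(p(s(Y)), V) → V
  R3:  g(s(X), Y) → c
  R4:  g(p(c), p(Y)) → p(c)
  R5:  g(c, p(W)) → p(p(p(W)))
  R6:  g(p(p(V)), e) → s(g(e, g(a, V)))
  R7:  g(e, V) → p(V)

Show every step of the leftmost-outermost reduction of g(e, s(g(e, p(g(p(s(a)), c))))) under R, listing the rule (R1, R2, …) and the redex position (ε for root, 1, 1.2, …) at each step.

1. g(e, s(g(e, p(g(p(s(a)), c)))))  →  p(s(g(e, p(g(p(s(a)), c)))))   [R7 at ε]
2. p(s(g(e, p(g(p(s(a)), c)))))  →  p(s(p(p(g(p(s(a)), c)))))   [R7 at 1.1]
3. p(s(p(p(g(p(s(a)), c)))))  →  p(s(p(p(c))))   [R2 at 1.1.1.1]

p(s(p(p(c))))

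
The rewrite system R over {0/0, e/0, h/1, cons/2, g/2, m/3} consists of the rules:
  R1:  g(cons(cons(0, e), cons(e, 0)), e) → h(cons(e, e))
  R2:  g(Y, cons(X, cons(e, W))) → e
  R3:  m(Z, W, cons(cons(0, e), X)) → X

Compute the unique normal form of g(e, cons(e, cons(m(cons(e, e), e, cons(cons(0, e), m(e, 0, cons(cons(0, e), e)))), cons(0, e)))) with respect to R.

1. g(e, cons(e, cons(m(cons(e, e), e, cons(cons(0, e), m(e, 0, cons(cons(0, e), e)))), cons(0, e))))  →  g(e, cons(e, cons(m(e, 0, cons(cons(0, e), e)), cons(0, e))))   [R3 at 2.2.1]
2. g(e, cons(e, cons(m(e, 0, cons(cons(0, e), e)), cons(0, e))))  →  g(e, cons(e, cons(e, cons(0, e))))   [R3 at 2.2.1]
3. g(e, cons(e, cons(e, cons(0, e))))  →  e   [R2 at ε]

e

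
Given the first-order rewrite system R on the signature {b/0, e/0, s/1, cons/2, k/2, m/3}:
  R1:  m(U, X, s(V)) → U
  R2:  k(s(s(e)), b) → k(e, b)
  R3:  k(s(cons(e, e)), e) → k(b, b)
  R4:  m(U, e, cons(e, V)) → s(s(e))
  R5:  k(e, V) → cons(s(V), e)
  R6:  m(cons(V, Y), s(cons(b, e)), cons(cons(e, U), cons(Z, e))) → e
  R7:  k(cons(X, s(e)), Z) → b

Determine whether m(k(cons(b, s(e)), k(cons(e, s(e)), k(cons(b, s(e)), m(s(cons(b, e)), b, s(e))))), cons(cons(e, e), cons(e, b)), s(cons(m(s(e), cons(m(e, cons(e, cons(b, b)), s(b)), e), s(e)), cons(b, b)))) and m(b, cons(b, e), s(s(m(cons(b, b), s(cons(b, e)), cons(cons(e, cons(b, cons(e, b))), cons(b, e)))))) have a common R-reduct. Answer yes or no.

Reduce t₁ = m(k(cons(b, s(e)), k(cons(e, s(e)), k(cons(b, s(e)), m(s(cons(b, e)), b, s(e))))), cons(cons(e, e), cons(e, b)), s(cons(m(s(e), cons(m(e, cons(e, cons(b, b)), s(b)), e), s(e)), cons(b, b)))):
1. m(k(cons(b, s(e)), k(cons(e, s(e)), k(cons(b, s(e)), m(s(cons(b, e)), b, s(e))))), cons(cons(e, e), cons(e, b)), s(cons(m(s(e), cons(m(e, cons(e, cons(b, b)), s(b)), e), s(e)), cons(b, b))))  →  k(cons(b, s(e)), k(cons(e, s(e)), k(cons(b, s(e)), m(s(cons(b, e)), b, s(e)))))   [R1 at ε]
2. k(cons(b, s(e)), k(cons(e, s(e)), k(cons(b, s(e)), m(s(cons(b, e)), b, s(e)))))  →  b   [R7 at ε]

Reduce t₂ = m(b, cons(b, e), s(s(m(cons(b, b), s(cons(b, e)), cons(cons(e, cons(b, cons(e, b))), cons(b, e)))))):
1. m(b, cons(b, e), s(s(m(cons(b, b), s(cons(b, e)), cons(cons(e, cons(b, cons(e, b))), cons(b, e))))))  →  b   [R1 at ε]

yes — NF(t₁) = b, NF(t₂) = b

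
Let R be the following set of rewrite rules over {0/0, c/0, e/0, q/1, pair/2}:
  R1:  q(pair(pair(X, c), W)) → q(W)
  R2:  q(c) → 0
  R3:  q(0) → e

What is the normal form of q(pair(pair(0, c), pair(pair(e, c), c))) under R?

1. q(pair(pair(0, c), pair(pair(e, c), c)))  →  q(pair(pair(e, c), c))   [R1 at ε]
2. q(pair(pair(e, c), c))  →  q(c)   [R1 at ε]
3. q(c)  →  0   [R2 at ε]

0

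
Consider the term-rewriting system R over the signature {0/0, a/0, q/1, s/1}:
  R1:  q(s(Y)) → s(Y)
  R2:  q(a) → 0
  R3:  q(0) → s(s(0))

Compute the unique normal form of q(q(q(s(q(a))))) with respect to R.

s(0)

1. q(q(q(s(q(a)))))  →  q(q(s(q(a))))   [R1 at 1.1]
2. q(q(s(q(a))))  →  q(s(q(a)))   [R1 at 1]
3. q(s(q(a)))  →  s(q(a))   [R1 at ε]
4. s(q(a))  →  s(0)   [R2 at 1]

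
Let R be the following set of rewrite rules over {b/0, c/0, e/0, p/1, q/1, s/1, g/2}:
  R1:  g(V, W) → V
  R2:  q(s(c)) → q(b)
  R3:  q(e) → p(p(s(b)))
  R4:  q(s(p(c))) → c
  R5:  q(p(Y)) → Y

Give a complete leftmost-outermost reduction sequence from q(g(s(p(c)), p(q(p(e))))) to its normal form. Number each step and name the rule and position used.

c

1. q(g(s(p(c)), p(q(p(e)))))  →  q(s(p(c)))   [R1 at 1]
2. q(s(p(c)))  →  c   [R4 at ε]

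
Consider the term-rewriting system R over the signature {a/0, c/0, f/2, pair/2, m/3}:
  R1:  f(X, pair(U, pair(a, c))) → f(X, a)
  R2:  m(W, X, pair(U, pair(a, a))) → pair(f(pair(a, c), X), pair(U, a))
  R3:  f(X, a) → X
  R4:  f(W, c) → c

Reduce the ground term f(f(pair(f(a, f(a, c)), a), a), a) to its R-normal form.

pair(c, a)

1. f(f(pair(f(a, f(a, c)), a), a), a)  →  f(pair(f(a, f(a, c)), a), a)   [R3 at ε]
2. f(pair(f(a, f(a, c)), a), a)  →  pair(f(a, f(a, c)), a)   [R3 at ε]
3. pair(f(a, f(a, c)), a)  →  pair(f(a, c), a)   [R4 at 1.2]
4. pair(f(a, c), a)  →  pair(c, a)   [R4 at 1]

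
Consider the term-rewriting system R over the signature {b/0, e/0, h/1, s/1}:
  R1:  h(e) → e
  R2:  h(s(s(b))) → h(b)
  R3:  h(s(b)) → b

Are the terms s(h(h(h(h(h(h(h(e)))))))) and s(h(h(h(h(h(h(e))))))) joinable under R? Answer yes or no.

Reduce t₁ = s(h(h(h(h(h(h(h(e)))))))):
1. s(h(h(h(h(h(h(h(e))))))))  →  s(h(h(h(h(h(h(e)))))))   [R1 at 1.1.1.1.1.1.1]
2. s(h(h(h(h(h(h(e)))))))  →  s(h(h(h(h(h(e))))))   [R1 at 1.1.1.1.1.1]
3. s(h(h(h(h(h(e))))))  →  s(h(h(h(h(e)))))   [R1 at 1.1.1.1.1]
4. s(h(h(h(h(e)))))  →  s(h(h(h(e))))   [R1 at 1.1.1.1]
5. s(h(h(h(e))))  →  s(h(h(e)))   [R1 at 1.1.1]
6. s(h(h(e)))  →  s(h(e))   [R1 at 1.1]
7. s(h(e))  →  s(e)   [R1 at 1]

Reduce t₂ = s(h(h(h(h(h(h(e))))))):
1. s(h(h(h(h(h(h(e)))))))  →  s(h(h(h(h(h(e))))))   [R1 at 1.1.1.1.1.1]
2. s(h(h(h(h(h(e))))))  →  s(h(h(h(h(e)))))   [R1 at 1.1.1.1.1]
3. s(h(h(h(h(e)))))  →  s(h(h(h(e))))   [R1 at 1.1.1.1]
4. s(h(h(h(e))))  →  s(h(h(e)))   [R1 at 1.1.1]
5. s(h(h(e)))  →  s(h(e))   [R1 at 1.1]
6. s(h(e))  →  s(e)   [R1 at 1]

yes — NF(t₁) = s(e), NF(t₂) = s(e)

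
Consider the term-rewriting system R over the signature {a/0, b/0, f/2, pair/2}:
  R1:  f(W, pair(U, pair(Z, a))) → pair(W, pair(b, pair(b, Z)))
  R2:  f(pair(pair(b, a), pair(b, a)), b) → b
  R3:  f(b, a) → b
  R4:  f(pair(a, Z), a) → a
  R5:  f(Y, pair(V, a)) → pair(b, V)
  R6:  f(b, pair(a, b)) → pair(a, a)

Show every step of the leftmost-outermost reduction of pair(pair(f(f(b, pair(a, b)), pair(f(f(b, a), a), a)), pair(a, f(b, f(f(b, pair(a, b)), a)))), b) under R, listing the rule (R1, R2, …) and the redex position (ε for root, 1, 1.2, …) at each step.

1. pair(pair(f(f(b, pair(a, b)), pair(f(f(b, a), a), a)), pair(a, f(b, f(f(b, pair(a, b)), a)))), b)  →  pair(pair(pair(b, f(f(b, a), a)), pair(a, f(b, f(f(b, pair(a, b)), a)))), b)   [R5 at 1.1]
2. pair(pair(pair(b, f(f(b, a), a)), pair(a, f(b, f(f(b, pair(a, b)), a)))), b)  →  pair(pair(pair(b, f(b, a)), pair(a, f(b, f(f(b, pair(a, b)), a)))), b)   [R3 at 1.1.2.1]
3. pair(pair(pair(b, f(b, a)), pair(a, f(b, f(f(b, pair(a, b)), a)))), b)  →  pair(pair(pair(b, b), pair(a, f(b, f(f(b, pair(a, b)), a)))), b)   [R3 at 1.1.2]
4. pair(pair(pair(b, b), pair(a, f(b, f(f(b, pair(a, b)), a)))), b)  →  pair(pair(pair(b, b), pair(a, f(b, f(pair(a, a), a)))), b)   [R6 at 1.2.2.2.1]
5. pair(pair(pair(b, b), pair(a, f(b, f(pair(a, a), a)))), b)  →  pair(pair(pair(b, b), pair(a, f(b, a))), b)   [R4 at 1.2.2.2]
6. pair(pair(pair(b, b), pair(a, f(b, a))), b)  →  pair(pair(pair(b, b), pair(a, b)), b)   [R3 at 1.2.2]

pair(pair(pair(b, b), pair(a, b)), b)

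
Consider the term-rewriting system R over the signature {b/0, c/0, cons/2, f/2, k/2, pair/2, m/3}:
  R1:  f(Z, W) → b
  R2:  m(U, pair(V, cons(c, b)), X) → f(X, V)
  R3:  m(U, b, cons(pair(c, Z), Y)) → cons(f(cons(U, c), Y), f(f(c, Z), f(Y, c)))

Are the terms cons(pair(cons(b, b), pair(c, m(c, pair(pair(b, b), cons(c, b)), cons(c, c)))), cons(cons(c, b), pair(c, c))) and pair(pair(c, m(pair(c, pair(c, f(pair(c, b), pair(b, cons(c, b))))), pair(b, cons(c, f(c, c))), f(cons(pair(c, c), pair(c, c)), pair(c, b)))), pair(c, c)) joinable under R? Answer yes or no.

Reduce t₁ = cons(pair(cons(b, b), pair(c, m(c, pair(pair(b, b), cons(c, b)), cons(c, c)))), cons(cons(c, b), pair(c, c))):
1. cons(pair(cons(b, b), pair(c, m(c, pair(pair(b, b), cons(c, b)), cons(c, c)))), cons(cons(c, b), pair(c, c)))  →  cons(pair(cons(b, b), pair(c, f(cons(c, c), pair(b, b)))), cons(cons(c, b), pair(c, c)))   [R2 at 1.2.2]
2. cons(pair(cons(b, b), pair(c, f(cons(c, c), pair(b, b)))), cons(cons(c, b), pair(c, c)))  →  cons(pair(cons(b, b), pair(c, b)), cons(cons(c, b), pair(c, c)))   [R1 at 1.2.2]

Reduce t₂ = pair(pair(c, m(pair(c, pair(c, f(pair(c, b), pair(b, cons(c, b))))), pair(b, cons(c, f(c, c))), f(cons(pair(c, c), pair(c, c)), pair(c, b)))), pair(c, c)):
1. pair(pair(c, m(pair(c, pair(c, f(pair(c, b), pair(b, cons(c, b))))), pair(b, cons(c, f(c, c))), f(cons(pair(c, c), pair(c, c)), pair(c, b)))), pair(c, c))  →  pair(pair(c, m(pair(c, pair(c, b)), pair(b, cons(c, f(c, c))), f(cons(pair(c, c), pair(c, c)), pair(c, b)))), pair(c, c))   [R1 at 1.2.1.2.2]
2. pair(pair(c, m(pair(c, pair(c, b)), pair(b, cons(c, f(c, c))), f(cons(pair(c, c), pair(c, c)), pair(c, b)))), pair(c, c))  →  pair(pair(c, m(pair(c, pair(c, b)), pair(b, cons(c, b)), f(cons(pair(c, c), pair(c, c)), pair(c, b)))), pair(c, c))   [R1 at 1.2.2.2.2]
3. pair(pair(c, m(pair(c, pair(c, b)), pair(b, cons(c, b)), f(cons(pair(c, c), pair(c, c)), pair(c, b)))), pair(c, c))  →  pair(pair(c, f(f(cons(pair(c, c), pair(c, c)), pair(c, b)), b)), pair(c, c))   [R2 at 1.2]
4. pair(pair(c, f(f(cons(pair(c, c), pair(c, c)), pair(c, b)), b)), pair(c, c))  →  pair(pair(c, b), pair(c, c))   [R1 at 1.2]

no — NF(t₁) = cons(pair(cons(b, b), pair(c, b)), cons(cons(c, b), pair(c, c))), NF(t₂) = pair(pair(c, b), pair(c, c))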